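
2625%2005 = 620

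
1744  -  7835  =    -  6091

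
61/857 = 61/857=0.07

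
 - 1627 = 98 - 1725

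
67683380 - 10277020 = 57406360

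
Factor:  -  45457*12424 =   -  564757768 = - 2^3*131^1 * 347^1 * 1553^1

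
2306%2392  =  2306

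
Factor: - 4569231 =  - 3^1*1523077^1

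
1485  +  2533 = 4018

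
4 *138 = 552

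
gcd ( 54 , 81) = 27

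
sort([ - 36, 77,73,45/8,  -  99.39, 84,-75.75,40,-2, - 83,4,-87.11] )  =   [  -  99.39,- 87.11, - 83, - 75.75,-36,- 2, 4, 45/8,40,73,77,84 ]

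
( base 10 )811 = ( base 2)1100101011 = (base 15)391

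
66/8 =33/4= 8.25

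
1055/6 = 175 + 5/6 = 175.83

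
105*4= 420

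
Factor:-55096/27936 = -71/36  =  - 2^( - 2) * 3^(-2)*71^1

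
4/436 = 1/109 = 0.01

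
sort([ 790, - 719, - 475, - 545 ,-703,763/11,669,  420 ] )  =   [ - 719, - 703, - 545, - 475,  763/11 , 420,  669,790] 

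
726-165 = 561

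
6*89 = 534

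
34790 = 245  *142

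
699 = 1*699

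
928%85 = 78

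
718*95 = 68210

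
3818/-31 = -3818/31 = - 123.16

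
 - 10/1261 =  - 1+1251/1261 = - 0.01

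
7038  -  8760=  - 1722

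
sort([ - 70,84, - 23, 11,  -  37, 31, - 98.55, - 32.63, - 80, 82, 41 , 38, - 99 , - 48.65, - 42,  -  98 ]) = [ - 99, - 98.55, - 98, -80, - 70, - 48.65, - 42, - 37, - 32.63 ,-23, 11,  31 , 38, 41,  82, 84]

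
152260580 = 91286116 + 60974464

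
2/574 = 1/287 =0.00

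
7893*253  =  1996929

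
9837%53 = 32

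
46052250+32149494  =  78201744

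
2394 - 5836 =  -3442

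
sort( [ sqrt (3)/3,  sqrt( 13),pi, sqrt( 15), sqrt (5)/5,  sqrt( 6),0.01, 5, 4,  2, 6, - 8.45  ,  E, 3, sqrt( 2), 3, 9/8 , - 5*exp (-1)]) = [ - 8.45, - 5*exp( - 1), 0.01, sqrt( 5)/5, sqrt( 3)/3,9/8, sqrt( 2 ), 2,  sqrt(6 ),E, 3  ,  3, pi, sqrt ( 13),sqrt( 15),  4, 5, 6]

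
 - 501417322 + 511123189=9705867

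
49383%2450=383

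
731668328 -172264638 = 559403690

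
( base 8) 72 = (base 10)58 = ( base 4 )322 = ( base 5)213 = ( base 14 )42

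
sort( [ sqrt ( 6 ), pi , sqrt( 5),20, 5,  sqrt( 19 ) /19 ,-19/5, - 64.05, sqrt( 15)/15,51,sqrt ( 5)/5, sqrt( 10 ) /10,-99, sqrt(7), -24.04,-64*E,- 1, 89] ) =[ - 64*E,-99, - 64.05, - 24.04,-19/5, - 1, sqrt( 19 )/19,sqrt(15 )/15,sqrt( 10)/10, sqrt( 5 )/5,sqrt( 5 ) , sqrt( 6 ),sqrt( 7), pi , 5,20, 51,  89 ] 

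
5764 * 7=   40348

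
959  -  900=59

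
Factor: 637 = 7^2*13^1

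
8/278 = 4/139 = 0.03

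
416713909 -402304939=14408970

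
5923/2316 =2 + 1291/2316 = 2.56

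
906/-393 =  - 302/131 = - 2.31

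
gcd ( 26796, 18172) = 308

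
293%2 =1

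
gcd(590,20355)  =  295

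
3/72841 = 3/72841 = 0.00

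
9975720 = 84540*118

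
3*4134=12402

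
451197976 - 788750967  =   - 337552991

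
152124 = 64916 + 87208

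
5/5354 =5/5354 =0.00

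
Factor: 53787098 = 2^1*1613^1*16673^1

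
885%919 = 885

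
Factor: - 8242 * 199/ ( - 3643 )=1640158/3643 = 2^1*13^1 * 199^1*317^1*3643^( - 1 ) 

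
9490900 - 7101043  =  2389857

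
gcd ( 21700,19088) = 4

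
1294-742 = 552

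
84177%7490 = 1787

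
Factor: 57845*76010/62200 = 87935969/1244 = 2^( - 2 )*11^1*23^1*311^(  -  1)*503^1*691^1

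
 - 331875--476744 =144869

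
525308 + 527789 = 1053097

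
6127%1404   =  511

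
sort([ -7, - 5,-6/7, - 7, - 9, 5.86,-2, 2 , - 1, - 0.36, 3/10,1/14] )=[ - 9, - 7, - 7, - 5,-2,-1, - 6/7 , - 0.36, 1/14,3/10, 2,5.86]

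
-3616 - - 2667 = -949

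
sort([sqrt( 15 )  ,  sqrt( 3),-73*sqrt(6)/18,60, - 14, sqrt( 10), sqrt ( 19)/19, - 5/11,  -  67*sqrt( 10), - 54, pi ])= [ - 67*sqrt(10), - 54,  -  14,-73 *sqrt( 6 )/18, - 5/11, sqrt ( 19)/19, sqrt (3 ), pi  ,  sqrt(10 ) , sqrt(15 ),  60]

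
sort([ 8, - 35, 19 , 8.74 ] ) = [ - 35,8, 8.74,19]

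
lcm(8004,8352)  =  192096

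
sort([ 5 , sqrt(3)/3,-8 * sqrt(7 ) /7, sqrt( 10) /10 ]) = [ - 8 * sqrt ( 7 ) /7,sqrt( 10 ) /10, sqrt( 3) /3, 5 ] 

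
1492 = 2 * 746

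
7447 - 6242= 1205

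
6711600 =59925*112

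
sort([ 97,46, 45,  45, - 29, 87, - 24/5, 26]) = [  -  29, - 24/5 , 26, 45,45  ,  46, 87,97]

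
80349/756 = 106 + 71/252  =  106.28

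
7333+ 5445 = 12778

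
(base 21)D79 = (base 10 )5889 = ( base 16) 1701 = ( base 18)1033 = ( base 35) 4s9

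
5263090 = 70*75187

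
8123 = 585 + 7538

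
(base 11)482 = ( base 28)ke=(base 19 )1b4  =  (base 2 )1000111110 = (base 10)574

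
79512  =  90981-11469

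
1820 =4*455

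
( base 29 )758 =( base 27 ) 87j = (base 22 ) cac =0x1798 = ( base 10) 6040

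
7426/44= 3713/22=168.77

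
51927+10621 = 62548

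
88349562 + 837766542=926116104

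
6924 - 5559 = 1365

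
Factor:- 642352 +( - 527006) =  - 2^1*3^1*79^1 * 2467^1 = - 1169358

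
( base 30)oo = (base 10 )744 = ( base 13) 453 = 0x2e8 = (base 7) 2112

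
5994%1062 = 684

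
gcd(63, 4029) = 3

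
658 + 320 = 978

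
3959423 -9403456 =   -  5444033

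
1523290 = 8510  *179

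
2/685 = 2/685= 0.00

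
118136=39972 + 78164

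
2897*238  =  689486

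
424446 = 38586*11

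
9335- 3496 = 5839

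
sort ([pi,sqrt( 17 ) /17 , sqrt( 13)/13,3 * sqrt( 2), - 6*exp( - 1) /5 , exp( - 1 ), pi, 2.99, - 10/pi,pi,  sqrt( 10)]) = [ - 10/pi, - 6*exp( - 1) /5, sqrt(17) /17, sqrt (13) /13,exp ( - 1 )  ,  2.99,pi, pi,pi, sqrt(10 ), 3*sqrt( 2)] 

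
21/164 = 21/164=0.13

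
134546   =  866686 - 732140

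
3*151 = 453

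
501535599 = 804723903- 303188304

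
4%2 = 0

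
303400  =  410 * 740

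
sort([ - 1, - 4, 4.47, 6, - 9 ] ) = [ - 9 , - 4, - 1,4.47, 6]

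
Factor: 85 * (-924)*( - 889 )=2^2*3^1*5^1*7^2*11^1 * 17^1 * 127^1 = 69822060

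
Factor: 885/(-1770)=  - 2^ ( - 1) =- 1/2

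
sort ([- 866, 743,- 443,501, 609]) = [-866, - 443,501,609,743]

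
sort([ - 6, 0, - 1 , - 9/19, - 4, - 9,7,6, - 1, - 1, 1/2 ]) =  [ - 9,-6, - 4, - 1, - 1, - 1,-9/19, 0, 1/2, 6, 7 ]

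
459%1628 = 459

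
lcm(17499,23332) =69996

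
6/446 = 3/223 = 0.01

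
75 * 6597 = 494775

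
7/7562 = 7/7562  =  0.00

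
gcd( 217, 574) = 7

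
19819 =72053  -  52234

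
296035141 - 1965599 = 294069542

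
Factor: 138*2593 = 2^1  *  3^1*23^1*2593^1 = 357834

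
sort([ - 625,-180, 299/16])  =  [ - 625, - 180, 299/16]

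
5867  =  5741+126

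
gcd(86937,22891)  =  1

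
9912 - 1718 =8194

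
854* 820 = 700280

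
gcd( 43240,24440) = 1880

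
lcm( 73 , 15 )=1095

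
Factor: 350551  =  397^1*883^1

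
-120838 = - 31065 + -89773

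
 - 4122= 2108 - 6230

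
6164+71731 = 77895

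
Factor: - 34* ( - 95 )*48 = 2^5*3^1 * 5^1*17^1*19^1 = 155040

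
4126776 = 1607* 2568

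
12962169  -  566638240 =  - 553676071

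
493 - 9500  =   - 9007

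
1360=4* 340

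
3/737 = 3/737 = 0.00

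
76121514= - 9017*( - 8442 ) 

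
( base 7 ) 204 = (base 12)86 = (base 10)102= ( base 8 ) 146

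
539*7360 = 3967040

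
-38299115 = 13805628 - 52104743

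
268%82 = 22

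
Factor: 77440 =2^7 * 5^1*11^2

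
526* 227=119402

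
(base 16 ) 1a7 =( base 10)423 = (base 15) 1D3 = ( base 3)120200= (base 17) 17F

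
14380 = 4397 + 9983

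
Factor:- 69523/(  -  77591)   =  37^1*1879^1 * 77591^ (  -  1 )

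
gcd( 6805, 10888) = 1361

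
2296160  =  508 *4520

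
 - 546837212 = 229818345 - 776655557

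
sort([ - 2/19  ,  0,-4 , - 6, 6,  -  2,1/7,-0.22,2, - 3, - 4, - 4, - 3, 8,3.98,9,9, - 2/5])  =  [-6, - 4,-4, - 4, - 3, - 3,  -  2, - 2/5, - 0.22 , - 2/19,0,1/7,2, 3.98,6,8,  9,9 ]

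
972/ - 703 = -2 +434/703 = - 1.38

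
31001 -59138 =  - 28137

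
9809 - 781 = 9028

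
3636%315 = 171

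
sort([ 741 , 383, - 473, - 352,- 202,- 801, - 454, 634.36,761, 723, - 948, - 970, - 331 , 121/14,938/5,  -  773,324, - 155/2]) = [  -  970, - 948, -801, - 773, - 473, - 454, - 352, - 331, - 202, - 155/2,121/14,938/5,  324,383,634.36,723,741,761]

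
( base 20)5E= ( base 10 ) 114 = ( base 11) a4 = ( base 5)424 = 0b1110010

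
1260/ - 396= -35/11  =  - 3.18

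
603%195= 18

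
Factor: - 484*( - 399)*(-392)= -75701472 = -  2^5*3^1*7^3*11^2*19^1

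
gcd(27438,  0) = 27438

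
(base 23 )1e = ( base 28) 19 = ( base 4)211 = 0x25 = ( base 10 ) 37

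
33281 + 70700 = 103981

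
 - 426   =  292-718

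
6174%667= 171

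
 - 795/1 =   -  795 = - 795.00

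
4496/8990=2248/4495 = 0.50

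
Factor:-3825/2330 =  -2^(-1)*3^2*5^1*17^1*233^(-1 )= -765/466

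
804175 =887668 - 83493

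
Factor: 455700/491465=91140/98293 =2^2*3^1 *5^1*7^2 * 13^( - 1 ) * 31^1 * 7561^( - 1 ) 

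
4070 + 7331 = 11401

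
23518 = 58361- 34843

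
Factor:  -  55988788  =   - 2^2*97^1 * 113^1*1277^1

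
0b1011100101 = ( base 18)253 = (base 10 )741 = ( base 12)519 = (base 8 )1345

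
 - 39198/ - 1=39198+0/1 = 39198.00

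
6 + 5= 11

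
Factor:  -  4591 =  - 4591^1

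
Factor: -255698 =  - 2^1 * 127849^1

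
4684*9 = 42156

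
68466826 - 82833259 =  - 14366433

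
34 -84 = - 50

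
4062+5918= 9980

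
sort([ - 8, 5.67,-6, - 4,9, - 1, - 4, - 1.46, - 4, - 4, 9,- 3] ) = [ - 8, - 6, - 4 , - 4, - 4, - 4,-3, - 1.46,  -  1, 5.67 , 9, 9] 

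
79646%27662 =24322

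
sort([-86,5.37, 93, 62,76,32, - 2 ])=[ - 86, - 2 , 5.37,32,62, 76,93]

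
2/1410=1/705 = 0.00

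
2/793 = 2/793 = 0.00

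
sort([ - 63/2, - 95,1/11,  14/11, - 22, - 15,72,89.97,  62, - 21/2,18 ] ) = [ - 95, - 63/2,  -  22, - 15,  -  21/2,  1/11,  14/11, 18,62,72, 89.97]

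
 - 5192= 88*(  -  59)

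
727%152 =119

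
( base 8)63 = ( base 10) 51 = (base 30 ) 1L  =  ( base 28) 1N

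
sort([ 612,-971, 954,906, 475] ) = [  -  971,475, 612,906,954]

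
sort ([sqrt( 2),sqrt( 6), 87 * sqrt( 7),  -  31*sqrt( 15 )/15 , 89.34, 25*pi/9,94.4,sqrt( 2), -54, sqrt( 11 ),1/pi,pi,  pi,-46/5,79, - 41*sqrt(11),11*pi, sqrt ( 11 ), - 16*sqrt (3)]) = [  -  41*sqrt( 11) ,-54,-16*sqrt(3), -46/5, - 31*sqrt( 15 )/15 , 1/pi,sqrt( 2 ),sqrt( 2 ),sqrt(6),pi,pi, sqrt( 11),sqrt( 11),25*pi/9, 11*pi,79,89.34,94.4,87*sqrt(7) ] 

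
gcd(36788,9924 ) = 4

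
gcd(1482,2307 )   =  3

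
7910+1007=8917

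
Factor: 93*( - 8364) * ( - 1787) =2^2 * 3^2*17^1 * 31^1*41^1* 1787^1 = 1390021524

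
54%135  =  54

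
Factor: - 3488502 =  - 2^1* 3^1*17^1*23^1*1487^1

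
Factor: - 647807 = - 31^1*20897^1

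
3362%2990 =372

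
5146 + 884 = 6030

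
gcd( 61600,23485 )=385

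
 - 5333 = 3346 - 8679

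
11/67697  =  11/67697 = 0.00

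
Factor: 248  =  2^3*31^1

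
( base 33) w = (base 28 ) 14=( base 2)100000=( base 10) 32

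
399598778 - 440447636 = - 40848858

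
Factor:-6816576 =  - 2^6*3^1*13^1*2731^1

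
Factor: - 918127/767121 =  - 3^( - 1) * 7^1 * 31^1 * 37^( - 1)*4231^1*6911^( -1)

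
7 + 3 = 10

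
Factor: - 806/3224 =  - 2^( -2 ) = - 1/4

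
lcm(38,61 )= 2318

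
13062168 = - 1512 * ( - 8639 ) 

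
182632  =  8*22829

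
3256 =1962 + 1294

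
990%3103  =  990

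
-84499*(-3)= 253497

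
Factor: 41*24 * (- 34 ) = -33456=- 2^4*3^1*17^1*41^1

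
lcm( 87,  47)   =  4089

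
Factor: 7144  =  2^3*19^1 * 47^1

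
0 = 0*29039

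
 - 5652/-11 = 5652/11 =513.82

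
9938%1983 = 23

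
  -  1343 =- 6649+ 5306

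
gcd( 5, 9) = 1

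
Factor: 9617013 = 3^2*7^1*23^1*6637^1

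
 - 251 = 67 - 318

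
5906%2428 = 1050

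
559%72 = 55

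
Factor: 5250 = 2^1*3^1*5^3*7^1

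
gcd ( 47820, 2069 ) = 1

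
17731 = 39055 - 21324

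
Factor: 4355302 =2^1*7^1 * 47^1 * 6619^1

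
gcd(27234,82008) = 306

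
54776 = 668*82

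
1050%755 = 295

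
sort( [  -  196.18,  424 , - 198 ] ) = [ - 198, - 196.18,424]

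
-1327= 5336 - 6663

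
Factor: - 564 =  - 2^2*3^1 * 47^1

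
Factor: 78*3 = 234 = 2^1*3^2* 13^1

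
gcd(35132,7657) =1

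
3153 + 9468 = 12621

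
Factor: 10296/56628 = 2/11 = 2^1 * 11^( -1) 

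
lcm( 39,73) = 2847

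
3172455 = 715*4437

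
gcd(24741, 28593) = 9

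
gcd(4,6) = 2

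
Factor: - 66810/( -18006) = 11135/3001 = 5^1*17^1*131^1 * 3001^( - 1) 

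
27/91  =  27/91 =0.30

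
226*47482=10730932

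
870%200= 70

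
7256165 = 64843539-57587374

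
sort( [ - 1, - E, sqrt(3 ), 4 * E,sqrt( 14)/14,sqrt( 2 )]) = [ - E,  -  1, sqrt(14)/14, sqrt(2 ), sqrt( 3 ),  4*E]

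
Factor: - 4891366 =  - 2^1*31^1 * 78893^1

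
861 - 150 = 711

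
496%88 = 56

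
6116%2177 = 1762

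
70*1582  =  110740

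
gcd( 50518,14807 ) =871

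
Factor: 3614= 2^1*13^1 * 139^1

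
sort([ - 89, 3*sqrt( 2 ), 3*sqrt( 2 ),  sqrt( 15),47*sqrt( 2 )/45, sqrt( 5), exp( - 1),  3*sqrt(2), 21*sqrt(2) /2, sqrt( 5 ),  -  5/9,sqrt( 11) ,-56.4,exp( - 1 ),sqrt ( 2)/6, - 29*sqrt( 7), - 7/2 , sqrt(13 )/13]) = [ - 89, - 29*sqrt( 7), - 56.4, - 7/2, - 5/9,sqrt( 2 ) /6,  sqrt(13)/13, exp( - 1 ), exp( - 1 ),47*sqrt(2 )/45 , sqrt( 5 ),sqrt( 5),sqrt( 11 ),sqrt(15 ) , 3*sqrt( 2 ),  3*sqrt( 2 ), 3  *sqrt ( 2 ), 21*sqrt( 2 ) /2]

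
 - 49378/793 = - 49378/793 = - 62.27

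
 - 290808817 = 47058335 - 337867152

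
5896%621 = 307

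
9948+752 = 10700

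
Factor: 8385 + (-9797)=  - 2^2 * 353^1  =  - 1412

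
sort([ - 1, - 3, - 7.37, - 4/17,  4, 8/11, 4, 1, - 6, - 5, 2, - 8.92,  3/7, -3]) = [-8.92, - 7.37, - 6, -5,  -  3, - 3 , - 1, - 4/17, 3/7,8/11, 1,  2, 4,4]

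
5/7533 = 5/7533 = 0.00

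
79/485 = 79/485 =0.16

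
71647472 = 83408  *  859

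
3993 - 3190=803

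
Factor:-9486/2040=-93/20 = - 2^ ( - 2 )*3^1*5^( - 1 )*31^1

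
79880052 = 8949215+70930837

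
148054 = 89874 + 58180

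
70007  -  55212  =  14795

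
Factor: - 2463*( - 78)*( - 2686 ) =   -  2^2*3^2*13^1*17^1*79^1*821^1 = - 516018204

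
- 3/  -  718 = 3/718 =0.00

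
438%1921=438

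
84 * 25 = 2100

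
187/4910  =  187/4910 = 0.04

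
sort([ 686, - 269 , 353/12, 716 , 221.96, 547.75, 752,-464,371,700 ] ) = [ - 464, - 269,353/12, 221.96 , 371, 547.75 , 686, 700 , 716,  752]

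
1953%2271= 1953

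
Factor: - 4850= - 2^1 * 5^2*97^1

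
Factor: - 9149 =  - 7^1 * 1307^1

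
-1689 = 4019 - 5708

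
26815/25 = 1072 + 3/5 = 1072.60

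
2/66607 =2/66607 = 0.00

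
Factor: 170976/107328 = 2^( - 1)*43^( - 1)*137^1=   137/86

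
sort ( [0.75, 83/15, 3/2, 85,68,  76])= [0.75,3/2,83/15, 68,  76,85]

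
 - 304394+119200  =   - 185194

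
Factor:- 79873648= - 2^4 * 67^1*74509^1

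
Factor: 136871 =7^1*19553^1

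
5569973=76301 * 73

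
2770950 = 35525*78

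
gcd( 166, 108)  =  2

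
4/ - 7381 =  - 1+ 7377/7381 = - 0.00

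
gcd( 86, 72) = 2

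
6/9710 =3/4855 = 0.00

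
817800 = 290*2820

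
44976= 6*7496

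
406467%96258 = 21435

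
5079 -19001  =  -13922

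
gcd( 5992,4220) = 4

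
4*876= 3504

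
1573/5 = 314 + 3/5 = 314.60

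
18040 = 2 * 9020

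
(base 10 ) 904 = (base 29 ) 125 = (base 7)2431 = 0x388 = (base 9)1214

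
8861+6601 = 15462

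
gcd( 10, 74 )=2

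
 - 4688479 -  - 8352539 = 3664060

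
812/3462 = 406/1731 = 0.23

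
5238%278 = 234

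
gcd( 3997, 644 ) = 7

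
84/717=28/239=0.12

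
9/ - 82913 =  -1+82904/82913= -0.00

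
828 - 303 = 525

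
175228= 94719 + 80509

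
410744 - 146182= 264562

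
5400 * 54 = 291600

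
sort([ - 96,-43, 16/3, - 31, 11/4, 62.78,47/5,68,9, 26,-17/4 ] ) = [ - 96,-43, - 31, - 17/4, 11/4,16/3, 9, 47/5, 26, 62.78,68] 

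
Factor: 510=2^1*3^1*5^1*17^1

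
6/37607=6/37607 = 0.00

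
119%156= 119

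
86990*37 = 3218630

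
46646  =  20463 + 26183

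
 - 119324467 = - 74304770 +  - 45019697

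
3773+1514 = 5287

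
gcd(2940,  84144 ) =12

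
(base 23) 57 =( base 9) 145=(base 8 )172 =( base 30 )42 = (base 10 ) 122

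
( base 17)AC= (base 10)182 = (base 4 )2312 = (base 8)266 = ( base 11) 156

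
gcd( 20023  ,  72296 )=1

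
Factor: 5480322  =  2^1*3^1*19^1 * 48073^1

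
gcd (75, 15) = 15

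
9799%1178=375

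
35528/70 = 507 + 19/35  =  507.54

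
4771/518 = 9 + 109/518 = 9.21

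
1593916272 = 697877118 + 896039154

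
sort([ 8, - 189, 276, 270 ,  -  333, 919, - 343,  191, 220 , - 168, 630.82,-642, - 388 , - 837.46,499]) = [ - 837.46, - 642, - 388, - 343,-333, - 189, -168,  8,191, 220,270,276,  499, 630.82, 919] 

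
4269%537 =510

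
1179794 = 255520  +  924274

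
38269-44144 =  - 5875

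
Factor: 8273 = 8273^1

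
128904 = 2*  64452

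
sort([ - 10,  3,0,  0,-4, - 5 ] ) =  [ - 10, - 5, - 4 , 0,0,3]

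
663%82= 7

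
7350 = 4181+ 3169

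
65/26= 2 + 1/2= 2.50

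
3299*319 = 1052381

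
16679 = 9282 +7397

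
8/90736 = 1/11342 = 0.00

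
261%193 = 68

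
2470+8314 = 10784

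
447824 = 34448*13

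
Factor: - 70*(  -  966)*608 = 41112960= 2^7*3^1*5^1 * 7^2*19^1 * 23^1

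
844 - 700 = 144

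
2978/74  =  40 + 9/37 = 40.24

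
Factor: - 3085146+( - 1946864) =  - 2^1*5^1*137^1*3673^1 = - 5032010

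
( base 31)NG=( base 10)729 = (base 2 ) 1011011001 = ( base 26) 121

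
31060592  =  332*93556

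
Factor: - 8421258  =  -2^1*3^1*311^1*4513^1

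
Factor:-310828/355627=  -  2^2*7^1*17^1*29^(-1 )*653^1*12263^( - 1 ) 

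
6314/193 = 6314/193 = 32.72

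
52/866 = 26/433 = 0.06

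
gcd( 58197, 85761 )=3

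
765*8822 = 6748830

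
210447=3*70149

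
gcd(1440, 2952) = 72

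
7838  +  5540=13378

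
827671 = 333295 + 494376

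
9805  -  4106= 5699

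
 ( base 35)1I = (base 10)53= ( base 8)65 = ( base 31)1m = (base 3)1222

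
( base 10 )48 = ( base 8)60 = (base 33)1f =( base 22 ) 24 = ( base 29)1j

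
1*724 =724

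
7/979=7/979=   0.01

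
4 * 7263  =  29052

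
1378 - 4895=-3517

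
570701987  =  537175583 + 33526404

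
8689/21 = 8689/21=413.76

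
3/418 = 3/418 = 0.01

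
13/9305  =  13/9305 = 0.00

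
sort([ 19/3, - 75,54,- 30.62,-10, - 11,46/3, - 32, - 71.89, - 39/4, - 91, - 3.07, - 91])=[  -  91,-91, - 75, - 71.89, - 32,  -  30.62, - 11, - 10, - 39/4, - 3.07,19/3 , 46/3,54 ] 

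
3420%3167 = 253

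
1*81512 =81512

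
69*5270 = 363630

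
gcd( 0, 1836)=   1836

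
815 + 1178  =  1993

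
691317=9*76813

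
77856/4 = 19464 = 19464.00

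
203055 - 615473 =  - 412418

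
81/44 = 81/44 = 1.84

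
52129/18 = 2896+1/18 = 2896.06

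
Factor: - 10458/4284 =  - 2^( - 1) * 17^(- 1)*83^1 = - 83/34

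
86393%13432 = 5801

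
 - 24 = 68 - 92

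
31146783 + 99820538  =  130967321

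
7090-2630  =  4460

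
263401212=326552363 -63151151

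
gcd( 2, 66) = 2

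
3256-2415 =841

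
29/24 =1 + 5/24 = 1.21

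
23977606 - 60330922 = - 36353316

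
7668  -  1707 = 5961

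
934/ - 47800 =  - 467/23900  =  - 0.02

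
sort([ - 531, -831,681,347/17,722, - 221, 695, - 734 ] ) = [ - 831, - 734 ,  -  531, - 221, 347/17,681,695 , 722 ]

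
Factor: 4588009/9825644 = 2^ ( - 2)*557^1* 8237^1* 2456411^ ( - 1)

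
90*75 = 6750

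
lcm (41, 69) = 2829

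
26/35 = 26/35=0.74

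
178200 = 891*200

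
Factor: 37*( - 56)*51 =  - 105672 = - 2^3*3^1*7^1*17^1 * 37^1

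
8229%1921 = 545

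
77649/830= 93 + 459/830 = 93.55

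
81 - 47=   34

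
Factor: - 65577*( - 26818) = 2^1*3^1*11^1*23^1*53^1*21859^1 =1758643986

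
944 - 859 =85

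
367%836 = 367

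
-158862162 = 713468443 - 872330605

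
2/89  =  2/89 = 0.02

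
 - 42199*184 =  - 7764616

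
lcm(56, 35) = 280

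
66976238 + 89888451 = 156864689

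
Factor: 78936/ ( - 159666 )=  - 44/89 = -2^2*11^1*89^( - 1 )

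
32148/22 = 16074/11 = 1461.27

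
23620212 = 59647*396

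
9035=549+8486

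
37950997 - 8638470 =29312527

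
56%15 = 11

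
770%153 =5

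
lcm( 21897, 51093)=153279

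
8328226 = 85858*97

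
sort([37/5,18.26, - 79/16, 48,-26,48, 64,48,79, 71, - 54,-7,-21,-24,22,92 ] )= [ - 54,-26, - 24,-21, -7,  -  79/16,37/5,18.26  ,  22 , 48,  48,48,64,71,79,92]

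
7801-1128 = 6673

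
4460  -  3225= 1235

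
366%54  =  42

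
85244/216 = 394  +  35/54 =394.65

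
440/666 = 220/333 = 0.66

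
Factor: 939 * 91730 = 86134470 = 2^1 * 3^1*5^1 * 313^1*9173^1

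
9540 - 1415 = 8125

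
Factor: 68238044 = 2^2*7^1*19^1 * 29^1*4423^1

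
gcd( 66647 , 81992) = 1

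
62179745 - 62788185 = -608440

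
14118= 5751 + 8367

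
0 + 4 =4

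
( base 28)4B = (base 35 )3I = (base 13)96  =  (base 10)123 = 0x7b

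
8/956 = 2/239 = 0.01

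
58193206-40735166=17458040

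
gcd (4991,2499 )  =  7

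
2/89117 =2/89117 =0.00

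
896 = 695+201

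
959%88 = 79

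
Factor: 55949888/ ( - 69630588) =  - 13987472/17407647 = -2^4 * 3^ ( - 2)  *  31^( - 1)*43^(-1) * 1451^( - 1)*874217^1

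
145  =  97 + 48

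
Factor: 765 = 3^2*5^1*17^1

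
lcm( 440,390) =17160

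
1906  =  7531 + - 5625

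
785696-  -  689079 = 1474775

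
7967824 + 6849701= 14817525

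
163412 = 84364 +79048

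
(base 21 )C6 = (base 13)16b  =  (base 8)402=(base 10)258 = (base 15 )123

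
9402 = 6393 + 3009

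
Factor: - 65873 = -19^1* 3467^1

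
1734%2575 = 1734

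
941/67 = 14  +  3/67 = 14.04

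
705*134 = 94470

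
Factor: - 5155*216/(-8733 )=2^3 *3^2*5^1*41^ ( - 1)*71^( - 1 )*1031^1 = 371160/2911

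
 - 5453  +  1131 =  - 4322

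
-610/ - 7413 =610/7413 =0.08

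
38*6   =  228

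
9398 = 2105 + 7293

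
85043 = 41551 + 43492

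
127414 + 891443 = 1018857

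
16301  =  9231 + 7070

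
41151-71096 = -29945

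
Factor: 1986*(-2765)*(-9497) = 52150781130 = 2^1*3^1*5^1*7^1*79^1*331^1*9497^1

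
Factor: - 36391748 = -2^2*281^1 * 32377^1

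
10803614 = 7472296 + 3331318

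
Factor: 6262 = 2^1*31^1*101^1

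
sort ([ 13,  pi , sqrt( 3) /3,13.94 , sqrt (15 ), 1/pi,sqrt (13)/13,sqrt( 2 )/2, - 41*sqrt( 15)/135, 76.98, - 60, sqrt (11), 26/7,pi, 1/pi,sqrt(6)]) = [ - 60, -41*sqrt(15 )/135,  sqrt ( 13)/13, 1/pi, 1/pi, sqrt( 3)/3,  sqrt ( 2)/2, sqrt(6 )  ,  pi,pi, sqrt(11), 26/7, sqrt( 15), 13, 13.94, 76.98] 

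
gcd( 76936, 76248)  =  8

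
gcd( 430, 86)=86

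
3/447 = 1/149 =0.01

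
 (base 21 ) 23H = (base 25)1dc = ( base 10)962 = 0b1111000010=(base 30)122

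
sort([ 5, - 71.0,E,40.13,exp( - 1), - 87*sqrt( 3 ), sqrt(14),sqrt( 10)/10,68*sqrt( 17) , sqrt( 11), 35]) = [ - 87*sqrt(3), - 71.0, sqrt (10)/10, exp( - 1 ), E , sqrt(11), sqrt(14),5 , 35, 40.13, 68 * sqrt(17 )]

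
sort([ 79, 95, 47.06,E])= [E , 47.06, 79,95 ] 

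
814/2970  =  37/135  =  0.27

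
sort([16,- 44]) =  [ - 44, 16] 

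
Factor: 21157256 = 2^3 *2644657^1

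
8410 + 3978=12388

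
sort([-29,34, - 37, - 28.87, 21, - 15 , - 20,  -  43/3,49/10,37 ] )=[ - 37, - 29, - 28.87,-20, - 15,-43/3,49/10 , 21,  34, 37 ]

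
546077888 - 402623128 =143454760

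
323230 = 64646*5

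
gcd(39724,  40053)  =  1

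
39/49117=39/49117 = 0.00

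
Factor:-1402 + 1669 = 3^1 * 89^1 = 267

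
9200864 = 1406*6544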